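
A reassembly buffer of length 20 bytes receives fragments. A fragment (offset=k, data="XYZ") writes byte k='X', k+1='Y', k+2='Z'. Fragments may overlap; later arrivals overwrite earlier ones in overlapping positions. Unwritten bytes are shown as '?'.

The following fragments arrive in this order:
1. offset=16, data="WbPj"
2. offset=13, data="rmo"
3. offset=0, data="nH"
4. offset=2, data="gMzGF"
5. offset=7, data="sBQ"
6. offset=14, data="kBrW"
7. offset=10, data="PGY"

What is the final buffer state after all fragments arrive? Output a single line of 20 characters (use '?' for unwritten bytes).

Fragment 1: offset=16 data="WbPj" -> buffer=????????????????WbPj
Fragment 2: offset=13 data="rmo" -> buffer=?????????????rmoWbPj
Fragment 3: offset=0 data="nH" -> buffer=nH???????????rmoWbPj
Fragment 4: offset=2 data="gMzGF" -> buffer=nHgMzGF??????rmoWbPj
Fragment 5: offset=7 data="sBQ" -> buffer=nHgMzGFsBQ???rmoWbPj
Fragment 6: offset=14 data="kBrW" -> buffer=nHgMzGFsBQ???rkBrWPj
Fragment 7: offset=10 data="PGY" -> buffer=nHgMzGFsBQPGYrkBrWPj

Answer: nHgMzGFsBQPGYrkBrWPj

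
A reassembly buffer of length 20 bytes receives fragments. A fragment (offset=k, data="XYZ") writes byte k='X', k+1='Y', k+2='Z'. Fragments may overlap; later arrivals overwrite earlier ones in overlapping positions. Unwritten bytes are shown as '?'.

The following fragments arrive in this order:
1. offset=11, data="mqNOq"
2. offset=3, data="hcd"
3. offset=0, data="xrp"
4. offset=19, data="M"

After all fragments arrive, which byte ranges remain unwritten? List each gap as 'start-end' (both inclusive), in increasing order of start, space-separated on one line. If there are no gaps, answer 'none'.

Fragment 1: offset=11 len=5
Fragment 2: offset=3 len=3
Fragment 3: offset=0 len=3
Fragment 4: offset=19 len=1
Gaps: 6-10 16-18

Answer: 6-10 16-18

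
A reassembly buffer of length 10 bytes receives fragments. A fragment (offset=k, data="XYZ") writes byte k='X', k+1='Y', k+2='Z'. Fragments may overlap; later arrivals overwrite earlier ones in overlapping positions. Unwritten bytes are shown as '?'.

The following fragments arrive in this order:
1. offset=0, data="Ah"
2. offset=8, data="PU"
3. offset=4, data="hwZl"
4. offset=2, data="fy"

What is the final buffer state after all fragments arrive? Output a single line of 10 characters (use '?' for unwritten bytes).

Fragment 1: offset=0 data="Ah" -> buffer=Ah????????
Fragment 2: offset=8 data="PU" -> buffer=Ah??????PU
Fragment 3: offset=4 data="hwZl" -> buffer=Ah??hwZlPU
Fragment 4: offset=2 data="fy" -> buffer=AhfyhwZlPU

Answer: AhfyhwZlPU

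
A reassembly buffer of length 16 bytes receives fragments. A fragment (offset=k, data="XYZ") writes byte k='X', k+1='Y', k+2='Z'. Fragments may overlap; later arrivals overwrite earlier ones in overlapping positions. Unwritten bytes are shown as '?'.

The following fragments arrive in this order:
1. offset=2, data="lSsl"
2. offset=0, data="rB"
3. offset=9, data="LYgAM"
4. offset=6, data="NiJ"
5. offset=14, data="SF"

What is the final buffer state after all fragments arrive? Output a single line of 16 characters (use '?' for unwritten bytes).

Fragment 1: offset=2 data="lSsl" -> buffer=??lSsl??????????
Fragment 2: offset=0 data="rB" -> buffer=rBlSsl??????????
Fragment 3: offset=9 data="LYgAM" -> buffer=rBlSsl???LYgAM??
Fragment 4: offset=6 data="NiJ" -> buffer=rBlSslNiJLYgAM??
Fragment 5: offset=14 data="SF" -> buffer=rBlSslNiJLYgAMSF

Answer: rBlSslNiJLYgAMSF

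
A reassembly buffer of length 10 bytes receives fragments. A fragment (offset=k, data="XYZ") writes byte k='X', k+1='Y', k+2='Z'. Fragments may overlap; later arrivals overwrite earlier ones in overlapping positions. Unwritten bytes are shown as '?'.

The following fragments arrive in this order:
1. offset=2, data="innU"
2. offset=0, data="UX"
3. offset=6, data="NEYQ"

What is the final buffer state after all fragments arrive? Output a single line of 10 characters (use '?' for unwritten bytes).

Answer: UXinnUNEYQ

Derivation:
Fragment 1: offset=2 data="innU" -> buffer=??innU????
Fragment 2: offset=0 data="UX" -> buffer=UXinnU????
Fragment 3: offset=6 data="NEYQ" -> buffer=UXinnUNEYQ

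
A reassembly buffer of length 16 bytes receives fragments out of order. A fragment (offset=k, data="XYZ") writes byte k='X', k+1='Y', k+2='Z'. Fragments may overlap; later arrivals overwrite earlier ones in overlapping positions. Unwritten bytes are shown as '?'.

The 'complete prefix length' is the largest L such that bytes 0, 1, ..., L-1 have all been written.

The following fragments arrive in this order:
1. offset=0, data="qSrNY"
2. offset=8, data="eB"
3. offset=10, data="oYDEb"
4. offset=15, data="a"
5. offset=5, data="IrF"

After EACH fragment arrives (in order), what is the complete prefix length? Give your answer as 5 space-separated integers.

Fragment 1: offset=0 data="qSrNY" -> buffer=qSrNY??????????? -> prefix_len=5
Fragment 2: offset=8 data="eB" -> buffer=qSrNY???eB?????? -> prefix_len=5
Fragment 3: offset=10 data="oYDEb" -> buffer=qSrNY???eBoYDEb? -> prefix_len=5
Fragment 4: offset=15 data="a" -> buffer=qSrNY???eBoYDEba -> prefix_len=5
Fragment 5: offset=5 data="IrF" -> buffer=qSrNYIrFeBoYDEba -> prefix_len=16

Answer: 5 5 5 5 16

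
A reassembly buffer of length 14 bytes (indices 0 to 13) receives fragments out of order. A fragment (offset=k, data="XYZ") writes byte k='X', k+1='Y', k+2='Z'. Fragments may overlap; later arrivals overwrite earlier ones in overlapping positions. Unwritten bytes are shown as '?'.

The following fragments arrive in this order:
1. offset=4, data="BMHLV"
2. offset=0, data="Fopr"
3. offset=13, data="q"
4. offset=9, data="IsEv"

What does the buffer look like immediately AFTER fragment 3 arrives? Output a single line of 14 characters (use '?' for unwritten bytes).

Fragment 1: offset=4 data="BMHLV" -> buffer=????BMHLV?????
Fragment 2: offset=0 data="Fopr" -> buffer=FoprBMHLV?????
Fragment 3: offset=13 data="q" -> buffer=FoprBMHLV????q

Answer: FoprBMHLV????q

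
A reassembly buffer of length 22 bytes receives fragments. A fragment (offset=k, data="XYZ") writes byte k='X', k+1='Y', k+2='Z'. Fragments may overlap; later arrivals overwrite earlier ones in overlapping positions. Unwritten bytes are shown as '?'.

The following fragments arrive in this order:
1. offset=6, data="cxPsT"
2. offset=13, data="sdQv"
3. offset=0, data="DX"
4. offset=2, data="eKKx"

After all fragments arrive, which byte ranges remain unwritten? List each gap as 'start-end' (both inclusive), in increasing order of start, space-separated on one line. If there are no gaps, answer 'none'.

Answer: 11-12 17-21

Derivation:
Fragment 1: offset=6 len=5
Fragment 2: offset=13 len=4
Fragment 3: offset=0 len=2
Fragment 4: offset=2 len=4
Gaps: 11-12 17-21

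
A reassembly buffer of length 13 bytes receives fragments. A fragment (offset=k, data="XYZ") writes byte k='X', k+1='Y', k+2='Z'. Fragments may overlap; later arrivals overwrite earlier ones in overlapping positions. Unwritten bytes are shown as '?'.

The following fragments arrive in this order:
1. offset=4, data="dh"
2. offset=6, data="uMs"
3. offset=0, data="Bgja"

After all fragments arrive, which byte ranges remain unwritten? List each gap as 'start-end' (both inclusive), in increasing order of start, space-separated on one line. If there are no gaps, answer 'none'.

Answer: 9-12

Derivation:
Fragment 1: offset=4 len=2
Fragment 2: offset=6 len=3
Fragment 3: offset=0 len=4
Gaps: 9-12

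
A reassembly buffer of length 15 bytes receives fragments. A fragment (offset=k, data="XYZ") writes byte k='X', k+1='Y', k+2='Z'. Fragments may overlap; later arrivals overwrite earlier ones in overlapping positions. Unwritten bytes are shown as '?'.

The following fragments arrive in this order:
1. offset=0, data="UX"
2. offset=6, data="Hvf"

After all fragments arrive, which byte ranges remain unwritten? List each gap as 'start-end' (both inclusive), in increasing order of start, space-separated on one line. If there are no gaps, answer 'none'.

Fragment 1: offset=0 len=2
Fragment 2: offset=6 len=3
Gaps: 2-5 9-14

Answer: 2-5 9-14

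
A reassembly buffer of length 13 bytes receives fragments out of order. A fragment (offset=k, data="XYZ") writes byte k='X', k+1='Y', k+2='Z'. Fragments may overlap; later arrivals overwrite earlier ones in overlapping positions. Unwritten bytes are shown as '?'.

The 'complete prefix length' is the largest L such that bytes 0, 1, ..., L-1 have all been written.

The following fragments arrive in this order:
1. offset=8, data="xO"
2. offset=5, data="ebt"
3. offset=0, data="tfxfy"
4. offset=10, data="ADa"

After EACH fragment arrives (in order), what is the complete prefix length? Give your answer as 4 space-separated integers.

Fragment 1: offset=8 data="xO" -> buffer=????????xO??? -> prefix_len=0
Fragment 2: offset=5 data="ebt" -> buffer=?????ebtxO??? -> prefix_len=0
Fragment 3: offset=0 data="tfxfy" -> buffer=tfxfyebtxO??? -> prefix_len=10
Fragment 4: offset=10 data="ADa" -> buffer=tfxfyebtxOADa -> prefix_len=13

Answer: 0 0 10 13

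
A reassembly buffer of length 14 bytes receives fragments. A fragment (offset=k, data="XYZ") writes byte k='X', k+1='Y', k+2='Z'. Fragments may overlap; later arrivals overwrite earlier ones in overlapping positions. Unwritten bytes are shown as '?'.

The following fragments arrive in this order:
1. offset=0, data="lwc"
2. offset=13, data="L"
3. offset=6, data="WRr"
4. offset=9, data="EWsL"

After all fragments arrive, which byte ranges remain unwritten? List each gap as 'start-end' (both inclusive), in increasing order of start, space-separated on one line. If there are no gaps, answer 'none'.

Fragment 1: offset=0 len=3
Fragment 2: offset=13 len=1
Fragment 3: offset=6 len=3
Fragment 4: offset=9 len=4
Gaps: 3-5

Answer: 3-5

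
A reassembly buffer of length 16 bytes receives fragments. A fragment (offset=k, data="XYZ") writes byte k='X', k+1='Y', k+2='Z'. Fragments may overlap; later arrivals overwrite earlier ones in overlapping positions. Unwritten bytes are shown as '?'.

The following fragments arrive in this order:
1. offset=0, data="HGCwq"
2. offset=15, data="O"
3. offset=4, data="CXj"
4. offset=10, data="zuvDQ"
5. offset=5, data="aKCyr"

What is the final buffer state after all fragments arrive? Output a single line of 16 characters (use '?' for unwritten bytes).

Answer: HGCwCaKCyrzuvDQO

Derivation:
Fragment 1: offset=0 data="HGCwq" -> buffer=HGCwq???????????
Fragment 2: offset=15 data="O" -> buffer=HGCwq??????????O
Fragment 3: offset=4 data="CXj" -> buffer=HGCwCXj????????O
Fragment 4: offset=10 data="zuvDQ" -> buffer=HGCwCXj???zuvDQO
Fragment 5: offset=5 data="aKCyr" -> buffer=HGCwCaKCyrzuvDQO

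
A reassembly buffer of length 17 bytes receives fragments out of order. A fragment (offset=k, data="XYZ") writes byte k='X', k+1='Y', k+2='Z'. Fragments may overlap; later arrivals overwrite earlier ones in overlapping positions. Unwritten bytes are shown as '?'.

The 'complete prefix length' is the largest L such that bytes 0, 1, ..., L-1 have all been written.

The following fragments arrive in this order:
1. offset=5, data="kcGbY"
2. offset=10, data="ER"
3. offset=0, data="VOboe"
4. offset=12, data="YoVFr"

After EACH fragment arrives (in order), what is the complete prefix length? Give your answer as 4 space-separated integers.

Fragment 1: offset=5 data="kcGbY" -> buffer=?????kcGbY??????? -> prefix_len=0
Fragment 2: offset=10 data="ER" -> buffer=?????kcGbYER????? -> prefix_len=0
Fragment 3: offset=0 data="VOboe" -> buffer=VOboekcGbYER????? -> prefix_len=12
Fragment 4: offset=12 data="YoVFr" -> buffer=VOboekcGbYERYoVFr -> prefix_len=17

Answer: 0 0 12 17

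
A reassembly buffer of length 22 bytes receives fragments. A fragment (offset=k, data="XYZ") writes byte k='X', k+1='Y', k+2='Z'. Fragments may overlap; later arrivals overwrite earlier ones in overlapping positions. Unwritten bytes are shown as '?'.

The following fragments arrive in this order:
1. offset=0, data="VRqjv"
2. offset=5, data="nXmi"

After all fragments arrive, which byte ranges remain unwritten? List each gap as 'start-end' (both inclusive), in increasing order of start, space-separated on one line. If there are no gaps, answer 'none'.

Answer: 9-21

Derivation:
Fragment 1: offset=0 len=5
Fragment 2: offset=5 len=4
Gaps: 9-21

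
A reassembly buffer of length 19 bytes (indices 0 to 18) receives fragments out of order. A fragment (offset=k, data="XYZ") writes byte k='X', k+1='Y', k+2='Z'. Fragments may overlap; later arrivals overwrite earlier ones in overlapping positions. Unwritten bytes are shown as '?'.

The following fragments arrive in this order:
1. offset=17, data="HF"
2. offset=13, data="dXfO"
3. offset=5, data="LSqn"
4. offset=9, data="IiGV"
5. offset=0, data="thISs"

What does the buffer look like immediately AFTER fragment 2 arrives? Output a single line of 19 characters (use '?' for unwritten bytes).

Fragment 1: offset=17 data="HF" -> buffer=?????????????????HF
Fragment 2: offset=13 data="dXfO" -> buffer=?????????????dXfOHF

Answer: ?????????????dXfOHF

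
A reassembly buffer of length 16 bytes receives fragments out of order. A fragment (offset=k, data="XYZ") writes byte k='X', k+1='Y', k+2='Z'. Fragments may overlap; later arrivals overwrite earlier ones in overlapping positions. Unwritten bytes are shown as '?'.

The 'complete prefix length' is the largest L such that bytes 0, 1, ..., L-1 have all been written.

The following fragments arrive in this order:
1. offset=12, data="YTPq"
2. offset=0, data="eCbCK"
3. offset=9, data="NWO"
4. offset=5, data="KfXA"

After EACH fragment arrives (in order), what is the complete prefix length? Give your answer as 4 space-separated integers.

Answer: 0 5 5 16

Derivation:
Fragment 1: offset=12 data="YTPq" -> buffer=????????????YTPq -> prefix_len=0
Fragment 2: offset=0 data="eCbCK" -> buffer=eCbCK???????YTPq -> prefix_len=5
Fragment 3: offset=9 data="NWO" -> buffer=eCbCK????NWOYTPq -> prefix_len=5
Fragment 4: offset=5 data="KfXA" -> buffer=eCbCKKfXANWOYTPq -> prefix_len=16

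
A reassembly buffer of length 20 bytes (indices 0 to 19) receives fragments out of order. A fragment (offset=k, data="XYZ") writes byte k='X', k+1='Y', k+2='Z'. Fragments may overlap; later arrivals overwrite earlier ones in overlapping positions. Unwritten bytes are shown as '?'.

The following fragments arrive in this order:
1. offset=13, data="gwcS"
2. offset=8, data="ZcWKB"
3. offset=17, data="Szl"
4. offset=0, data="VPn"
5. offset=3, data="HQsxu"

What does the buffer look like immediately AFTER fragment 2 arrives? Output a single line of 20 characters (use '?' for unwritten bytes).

Answer: ????????ZcWKBgwcS???

Derivation:
Fragment 1: offset=13 data="gwcS" -> buffer=?????????????gwcS???
Fragment 2: offset=8 data="ZcWKB" -> buffer=????????ZcWKBgwcS???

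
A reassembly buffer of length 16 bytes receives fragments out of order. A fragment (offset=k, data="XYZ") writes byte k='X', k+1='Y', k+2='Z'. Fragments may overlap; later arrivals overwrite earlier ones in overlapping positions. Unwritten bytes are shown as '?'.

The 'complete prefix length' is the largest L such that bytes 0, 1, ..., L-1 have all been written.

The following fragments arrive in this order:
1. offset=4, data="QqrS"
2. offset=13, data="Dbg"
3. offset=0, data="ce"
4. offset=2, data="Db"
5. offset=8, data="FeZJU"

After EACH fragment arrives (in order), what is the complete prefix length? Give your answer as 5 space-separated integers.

Fragment 1: offset=4 data="QqrS" -> buffer=????QqrS???????? -> prefix_len=0
Fragment 2: offset=13 data="Dbg" -> buffer=????QqrS?????Dbg -> prefix_len=0
Fragment 3: offset=0 data="ce" -> buffer=ce??QqrS?????Dbg -> prefix_len=2
Fragment 4: offset=2 data="Db" -> buffer=ceDbQqrS?????Dbg -> prefix_len=8
Fragment 5: offset=8 data="FeZJU" -> buffer=ceDbQqrSFeZJUDbg -> prefix_len=16

Answer: 0 0 2 8 16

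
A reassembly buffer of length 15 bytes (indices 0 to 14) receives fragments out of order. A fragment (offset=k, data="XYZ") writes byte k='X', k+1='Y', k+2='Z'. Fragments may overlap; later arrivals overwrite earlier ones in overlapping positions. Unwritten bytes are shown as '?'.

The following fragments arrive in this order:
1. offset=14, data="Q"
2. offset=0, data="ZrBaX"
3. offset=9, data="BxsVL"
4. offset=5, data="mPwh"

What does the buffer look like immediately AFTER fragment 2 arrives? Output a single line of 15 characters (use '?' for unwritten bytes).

Answer: ZrBaX?????????Q

Derivation:
Fragment 1: offset=14 data="Q" -> buffer=??????????????Q
Fragment 2: offset=0 data="ZrBaX" -> buffer=ZrBaX?????????Q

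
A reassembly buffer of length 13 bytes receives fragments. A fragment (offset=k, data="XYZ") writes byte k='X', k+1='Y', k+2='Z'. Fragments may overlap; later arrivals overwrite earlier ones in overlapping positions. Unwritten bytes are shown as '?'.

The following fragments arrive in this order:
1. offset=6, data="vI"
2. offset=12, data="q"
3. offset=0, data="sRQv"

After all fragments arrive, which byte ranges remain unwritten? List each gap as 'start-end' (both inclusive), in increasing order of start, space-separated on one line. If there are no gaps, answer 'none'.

Answer: 4-5 8-11

Derivation:
Fragment 1: offset=6 len=2
Fragment 2: offset=12 len=1
Fragment 3: offset=0 len=4
Gaps: 4-5 8-11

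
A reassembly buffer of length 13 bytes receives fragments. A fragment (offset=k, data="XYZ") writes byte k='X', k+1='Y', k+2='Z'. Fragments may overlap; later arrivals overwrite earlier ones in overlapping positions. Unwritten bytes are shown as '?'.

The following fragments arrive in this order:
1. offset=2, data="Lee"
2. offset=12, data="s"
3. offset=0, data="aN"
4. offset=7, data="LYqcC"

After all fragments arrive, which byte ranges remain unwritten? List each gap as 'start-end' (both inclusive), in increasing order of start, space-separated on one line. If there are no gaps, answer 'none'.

Answer: 5-6

Derivation:
Fragment 1: offset=2 len=3
Fragment 2: offset=12 len=1
Fragment 3: offset=0 len=2
Fragment 4: offset=7 len=5
Gaps: 5-6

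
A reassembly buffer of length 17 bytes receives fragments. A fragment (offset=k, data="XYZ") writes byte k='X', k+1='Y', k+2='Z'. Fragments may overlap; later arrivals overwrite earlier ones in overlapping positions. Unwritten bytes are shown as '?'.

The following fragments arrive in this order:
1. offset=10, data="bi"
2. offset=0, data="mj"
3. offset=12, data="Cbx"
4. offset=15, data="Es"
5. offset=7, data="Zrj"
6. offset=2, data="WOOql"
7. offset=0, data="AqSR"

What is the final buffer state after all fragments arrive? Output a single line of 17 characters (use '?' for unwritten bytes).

Fragment 1: offset=10 data="bi" -> buffer=??????????bi?????
Fragment 2: offset=0 data="mj" -> buffer=mj????????bi?????
Fragment 3: offset=12 data="Cbx" -> buffer=mj????????biCbx??
Fragment 4: offset=15 data="Es" -> buffer=mj????????biCbxEs
Fragment 5: offset=7 data="Zrj" -> buffer=mj?????ZrjbiCbxEs
Fragment 6: offset=2 data="WOOql" -> buffer=mjWOOqlZrjbiCbxEs
Fragment 7: offset=0 data="AqSR" -> buffer=AqSROqlZrjbiCbxEs

Answer: AqSROqlZrjbiCbxEs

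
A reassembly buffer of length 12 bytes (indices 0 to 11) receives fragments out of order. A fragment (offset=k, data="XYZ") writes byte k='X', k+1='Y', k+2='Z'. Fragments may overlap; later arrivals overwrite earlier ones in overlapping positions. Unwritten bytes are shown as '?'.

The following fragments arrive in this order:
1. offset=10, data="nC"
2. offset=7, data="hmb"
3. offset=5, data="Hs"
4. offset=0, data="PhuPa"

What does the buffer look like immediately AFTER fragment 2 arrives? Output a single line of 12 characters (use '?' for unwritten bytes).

Fragment 1: offset=10 data="nC" -> buffer=??????????nC
Fragment 2: offset=7 data="hmb" -> buffer=???????hmbnC

Answer: ???????hmbnC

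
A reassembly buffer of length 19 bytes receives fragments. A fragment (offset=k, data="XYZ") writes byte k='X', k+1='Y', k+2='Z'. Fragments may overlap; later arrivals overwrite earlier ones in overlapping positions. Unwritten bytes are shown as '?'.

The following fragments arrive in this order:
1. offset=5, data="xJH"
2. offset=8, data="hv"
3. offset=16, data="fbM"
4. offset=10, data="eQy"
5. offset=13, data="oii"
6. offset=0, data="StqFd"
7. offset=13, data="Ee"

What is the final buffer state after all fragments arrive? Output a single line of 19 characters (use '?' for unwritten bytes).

Answer: StqFdxJHhveQyEeifbM

Derivation:
Fragment 1: offset=5 data="xJH" -> buffer=?????xJH???????????
Fragment 2: offset=8 data="hv" -> buffer=?????xJHhv?????????
Fragment 3: offset=16 data="fbM" -> buffer=?????xJHhv??????fbM
Fragment 4: offset=10 data="eQy" -> buffer=?????xJHhveQy???fbM
Fragment 5: offset=13 data="oii" -> buffer=?????xJHhveQyoiifbM
Fragment 6: offset=0 data="StqFd" -> buffer=StqFdxJHhveQyoiifbM
Fragment 7: offset=13 data="Ee" -> buffer=StqFdxJHhveQyEeifbM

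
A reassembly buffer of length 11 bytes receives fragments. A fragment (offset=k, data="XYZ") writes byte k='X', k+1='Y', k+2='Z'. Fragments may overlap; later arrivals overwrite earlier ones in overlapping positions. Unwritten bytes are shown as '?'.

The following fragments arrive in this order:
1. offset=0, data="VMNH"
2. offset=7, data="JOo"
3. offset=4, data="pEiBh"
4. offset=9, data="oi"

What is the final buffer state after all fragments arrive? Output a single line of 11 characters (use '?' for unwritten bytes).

Answer: VMNHpEiBhoi

Derivation:
Fragment 1: offset=0 data="VMNH" -> buffer=VMNH???????
Fragment 2: offset=7 data="JOo" -> buffer=VMNH???JOo?
Fragment 3: offset=4 data="pEiBh" -> buffer=VMNHpEiBho?
Fragment 4: offset=9 data="oi" -> buffer=VMNHpEiBhoi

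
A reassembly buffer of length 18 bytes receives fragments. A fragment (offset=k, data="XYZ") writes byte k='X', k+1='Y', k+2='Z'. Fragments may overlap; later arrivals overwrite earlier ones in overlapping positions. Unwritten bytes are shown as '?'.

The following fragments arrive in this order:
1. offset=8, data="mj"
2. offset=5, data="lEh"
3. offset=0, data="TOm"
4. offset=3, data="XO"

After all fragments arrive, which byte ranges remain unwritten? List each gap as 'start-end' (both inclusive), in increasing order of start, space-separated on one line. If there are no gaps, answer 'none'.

Fragment 1: offset=8 len=2
Fragment 2: offset=5 len=3
Fragment 3: offset=0 len=3
Fragment 4: offset=3 len=2
Gaps: 10-17

Answer: 10-17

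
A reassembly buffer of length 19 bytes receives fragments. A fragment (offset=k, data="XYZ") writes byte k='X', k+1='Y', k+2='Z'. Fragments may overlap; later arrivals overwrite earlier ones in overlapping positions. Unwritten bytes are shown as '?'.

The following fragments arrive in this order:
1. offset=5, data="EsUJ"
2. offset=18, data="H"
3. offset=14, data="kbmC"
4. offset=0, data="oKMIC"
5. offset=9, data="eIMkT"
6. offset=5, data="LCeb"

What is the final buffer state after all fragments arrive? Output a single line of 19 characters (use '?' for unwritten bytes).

Fragment 1: offset=5 data="EsUJ" -> buffer=?????EsUJ??????????
Fragment 2: offset=18 data="H" -> buffer=?????EsUJ?????????H
Fragment 3: offset=14 data="kbmC" -> buffer=?????EsUJ?????kbmCH
Fragment 4: offset=0 data="oKMIC" -> buffer=oKMICEsUJ?????kbmCH
Fragment 5: offset=9 data="eIMkT" -> buffer=oKMICEsUJeIMkTkbmCH
Fragment 6: offset=5 data="LCeb" -> buffer=oKMICLCebeIMkTkbmCH

Answer: oKMICLCebeIMkTkbmCH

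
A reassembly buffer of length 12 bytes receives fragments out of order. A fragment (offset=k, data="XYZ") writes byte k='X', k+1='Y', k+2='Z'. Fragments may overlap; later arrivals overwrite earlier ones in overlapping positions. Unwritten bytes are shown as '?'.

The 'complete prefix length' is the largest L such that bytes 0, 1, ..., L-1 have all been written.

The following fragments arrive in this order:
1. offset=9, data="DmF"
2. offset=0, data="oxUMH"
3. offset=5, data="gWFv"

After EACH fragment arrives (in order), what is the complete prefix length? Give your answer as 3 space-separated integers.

Fragment 1: offset=9 data="DmF" -> buffer=?????????DmF -> prefix_len=0
Fragment 2: offset=0 data="oxUMH" -> buffer=oxUMH????DmF -> prefix_len=5
Fragment 3: offset=5 data="gWFv" -> buffer=oxUMHgWFvDmF -> prefix_len=12

Answer: 0 5 12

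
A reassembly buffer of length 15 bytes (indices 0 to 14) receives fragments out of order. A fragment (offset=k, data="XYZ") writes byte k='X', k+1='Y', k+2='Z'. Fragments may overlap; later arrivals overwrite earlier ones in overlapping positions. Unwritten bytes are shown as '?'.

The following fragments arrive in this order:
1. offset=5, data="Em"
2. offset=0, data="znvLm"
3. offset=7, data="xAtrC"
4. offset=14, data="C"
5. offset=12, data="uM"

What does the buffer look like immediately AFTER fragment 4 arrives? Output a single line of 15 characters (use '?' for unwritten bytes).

Fragment 1: offset=5 data="Em" -> buffer=?????Em????????
Fragment 2: offset=0 data="znvLm" -> buffer=znvLmEm????????
Fragment 3: offset=7 data="xAtrC" -> buffer=znvLmEmxAtrC???
Fragment 4: offset=14 data="C" -> buffer=znvLmEmxAtrC??C

Answer: znvLmEmxAtrC??C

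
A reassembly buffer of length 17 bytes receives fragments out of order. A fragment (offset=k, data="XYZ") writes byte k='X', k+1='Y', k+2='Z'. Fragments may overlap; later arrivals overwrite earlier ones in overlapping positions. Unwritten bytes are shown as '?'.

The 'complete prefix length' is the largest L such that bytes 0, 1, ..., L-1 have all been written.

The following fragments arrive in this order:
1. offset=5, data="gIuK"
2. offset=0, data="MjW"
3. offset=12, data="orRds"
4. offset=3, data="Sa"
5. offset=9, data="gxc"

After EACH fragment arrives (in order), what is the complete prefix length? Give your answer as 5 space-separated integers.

Fragment 1: offset=5 data="gIuK" -> buffer=?????gIuK???????? -> prefix_len=0
Fragment 2: offset=0 data="MjW" -> buffer=MjW??gIuK???????? -> prefix_len=3
Fragment 3: offset=12 data="orRds" -> buffer=MjW??gIuK???orRds -> prefix_len=3
Fragment 4: offset=3 data="Sa" -> buffer=MjWSagIuK???orRds -> prefix_len=9
Fragment 5: offset=9 data="gxc" -> buffer=MjWSagIuKgxcorRds -> prefix_len=17

Answer: 0 3 3 9 17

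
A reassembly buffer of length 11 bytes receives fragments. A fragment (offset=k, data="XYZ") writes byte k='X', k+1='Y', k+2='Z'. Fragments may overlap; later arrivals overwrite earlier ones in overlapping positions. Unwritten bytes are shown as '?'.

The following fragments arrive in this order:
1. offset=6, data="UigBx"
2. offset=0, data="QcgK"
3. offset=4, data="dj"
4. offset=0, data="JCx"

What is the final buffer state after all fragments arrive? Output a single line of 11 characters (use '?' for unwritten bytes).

Answer: JCxKdjUigBx

Derivation:
Fragment 1: offset=6 data="UigBx" -> buffer=??????UigBx
Fragment 2: offset=0 data="QcgK" -> buffer=QcgK??UigBx
Fragment 3: offset=4 data="dj" -> buffer=QcgKdjUigBx
Fragment 4: offset=0 data="JCx" -> buffer=JCxKdjUigBx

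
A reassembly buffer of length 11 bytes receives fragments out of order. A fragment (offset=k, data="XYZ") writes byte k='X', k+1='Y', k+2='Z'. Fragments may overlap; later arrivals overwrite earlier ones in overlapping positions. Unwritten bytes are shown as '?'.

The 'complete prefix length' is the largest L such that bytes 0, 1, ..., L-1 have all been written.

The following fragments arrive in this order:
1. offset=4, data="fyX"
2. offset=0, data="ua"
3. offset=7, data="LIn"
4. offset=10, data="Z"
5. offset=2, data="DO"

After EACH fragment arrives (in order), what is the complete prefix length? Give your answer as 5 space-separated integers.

Answer: 0 2 2 2 11

Derivation:
Fragment 1: offset=4 data="fyX" -> buffer=????fyX???? -> prefix_len=0
Fragment 2: offset=0 data="ua" -> buffer=ua??fyX???? -> prefix_len=2
Fragment 3: offset=7 data="LIn" -> buffer=ua??fyXLIn? -> prefix_len=2
Fragment 4: offset=10 data="Z" -> buffer=ua??fyXLInZ -> prefix_len=2
Fragment 5: offset=2 data="DO" -> buffer=uaDOfyXLInZ -> prefix_len=11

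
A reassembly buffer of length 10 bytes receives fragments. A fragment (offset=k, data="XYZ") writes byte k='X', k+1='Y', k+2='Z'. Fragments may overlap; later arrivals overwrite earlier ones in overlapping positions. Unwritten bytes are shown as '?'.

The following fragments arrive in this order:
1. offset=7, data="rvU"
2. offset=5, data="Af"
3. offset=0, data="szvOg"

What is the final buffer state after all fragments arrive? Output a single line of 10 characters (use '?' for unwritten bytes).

Answer: szvOgAfrvU

Derivation:
Fragment 1: offset=7 data="rvU" -> buffer=???????rvU
Fragment 2: offset=5 data="Af" -> buffer=?????AfrvU
Fragment 3: offset=0 data="szvOg" -> buffer=szvOgAfrvU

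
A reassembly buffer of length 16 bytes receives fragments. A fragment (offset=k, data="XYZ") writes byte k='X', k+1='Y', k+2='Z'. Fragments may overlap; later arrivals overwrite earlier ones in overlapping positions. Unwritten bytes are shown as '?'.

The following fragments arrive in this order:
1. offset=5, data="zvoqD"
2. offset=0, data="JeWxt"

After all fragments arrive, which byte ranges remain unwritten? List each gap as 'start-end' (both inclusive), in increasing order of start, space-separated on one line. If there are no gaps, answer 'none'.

Answer: 10-15

Derivation:
Fragment 1: offset=5 len=5
Fragment 2: offset=0 len=5
Gaps: 10-15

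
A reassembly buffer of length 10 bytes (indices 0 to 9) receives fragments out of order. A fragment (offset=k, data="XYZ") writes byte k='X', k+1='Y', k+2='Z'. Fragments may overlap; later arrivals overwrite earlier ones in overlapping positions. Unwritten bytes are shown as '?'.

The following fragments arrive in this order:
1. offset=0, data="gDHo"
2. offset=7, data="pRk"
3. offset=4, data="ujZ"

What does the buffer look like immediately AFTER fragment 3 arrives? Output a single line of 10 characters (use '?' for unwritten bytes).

Fragment 1: offset=0 data="gDHo" -> buffer=gDHo??????
Fragment 2: offset=7 data="pRk" -> buffer=gDHo???pRk
Fragment 3: offset=4 data="ujZ" -> buffer=gDHoujZpRk

Answer: gDHoujZpRk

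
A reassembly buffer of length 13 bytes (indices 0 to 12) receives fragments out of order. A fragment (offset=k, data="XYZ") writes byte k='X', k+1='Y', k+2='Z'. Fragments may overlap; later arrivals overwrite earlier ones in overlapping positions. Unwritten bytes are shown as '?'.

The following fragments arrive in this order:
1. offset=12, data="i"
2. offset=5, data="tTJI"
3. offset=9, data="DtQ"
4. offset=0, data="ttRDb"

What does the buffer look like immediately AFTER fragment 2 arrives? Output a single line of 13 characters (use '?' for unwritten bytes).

Fragment 1: offset=12 data="i" -> buffer=????????????i
Fragment 2: offset=5 data="tTJI" -> buffer=?????tTJI???i

Answer: ?????tTJI???i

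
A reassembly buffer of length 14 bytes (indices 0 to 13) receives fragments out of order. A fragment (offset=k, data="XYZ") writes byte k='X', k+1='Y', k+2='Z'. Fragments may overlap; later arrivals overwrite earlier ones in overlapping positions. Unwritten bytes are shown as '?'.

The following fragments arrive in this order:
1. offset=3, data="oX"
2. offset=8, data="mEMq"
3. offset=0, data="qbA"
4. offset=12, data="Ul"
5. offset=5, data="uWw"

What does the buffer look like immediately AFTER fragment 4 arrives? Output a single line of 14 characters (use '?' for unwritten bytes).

Fragment 1: offset=3 data="oX" -> buffer=???oX?????????
Fragment 2: offset=8 data="mEMq" -> buffer=???oX???mEMq??
Fragment 3: offset=0 data="qbA" -> buffer=qbAoX???mEMq??
Fragment 4: offset=12 data="Ul" -> buffer=qbAoX???mEMqUl

Answer: qbAoX???mEMqUl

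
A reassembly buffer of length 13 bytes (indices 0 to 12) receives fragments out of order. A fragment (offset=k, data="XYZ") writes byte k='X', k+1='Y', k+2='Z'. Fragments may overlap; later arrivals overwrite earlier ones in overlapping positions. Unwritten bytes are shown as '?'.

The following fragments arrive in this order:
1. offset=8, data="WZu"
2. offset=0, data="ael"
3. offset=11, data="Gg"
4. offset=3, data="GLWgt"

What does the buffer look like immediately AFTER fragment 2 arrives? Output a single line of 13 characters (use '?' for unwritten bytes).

Fragment 1: offset=8 data="WZu" -> buffer=????????WZu??
Fragment 2: offset=0 data="ael" -> buffer=ael?????WZu??

Answer: ael?????WZu??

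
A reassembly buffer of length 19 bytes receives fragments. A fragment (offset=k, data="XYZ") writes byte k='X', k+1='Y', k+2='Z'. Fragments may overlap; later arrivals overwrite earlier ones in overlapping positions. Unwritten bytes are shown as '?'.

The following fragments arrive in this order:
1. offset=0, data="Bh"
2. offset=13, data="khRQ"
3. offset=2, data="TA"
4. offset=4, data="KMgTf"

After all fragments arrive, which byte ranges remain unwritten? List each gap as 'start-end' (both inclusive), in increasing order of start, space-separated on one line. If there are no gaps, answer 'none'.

Fragment 1: offset=0 len=2
Fragment 2: offset=13 len=4
Fragment 3: offset=2 len=2
Fragment 4: offset=4 len=5
Gaps: 9-12 17-18

Answer: 9-12 17-18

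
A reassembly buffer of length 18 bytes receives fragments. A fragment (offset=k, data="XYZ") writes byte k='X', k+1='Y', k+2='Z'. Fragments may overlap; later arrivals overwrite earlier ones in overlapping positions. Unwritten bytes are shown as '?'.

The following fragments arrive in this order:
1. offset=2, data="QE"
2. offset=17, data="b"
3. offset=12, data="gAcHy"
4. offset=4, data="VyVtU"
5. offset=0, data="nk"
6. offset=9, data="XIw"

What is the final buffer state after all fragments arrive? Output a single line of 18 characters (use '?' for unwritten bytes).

Fragment 1: offset=2 data="QE" -> buffer=??QE??????????????
Fragment 2: offset=17 data="b" -> buffer=??QE?????????????b
Fragment 3: offset=12 data="gAcHy" -> buffer=??QE????????gAcHyb
Fragment 4: offset=4 data="VyVtU" -> buffer=??QEVyVtU???gAcHyb
Fragment 5: offset=0 data="nk" -> buffer=nkQEVyVtU???gAcHyb
Fragment 6: offset=9 data="XIw" -> buffer=nkQEVyVtUXIwgAcHyb

Answer: nkQEVyVtUXIwgAcHyb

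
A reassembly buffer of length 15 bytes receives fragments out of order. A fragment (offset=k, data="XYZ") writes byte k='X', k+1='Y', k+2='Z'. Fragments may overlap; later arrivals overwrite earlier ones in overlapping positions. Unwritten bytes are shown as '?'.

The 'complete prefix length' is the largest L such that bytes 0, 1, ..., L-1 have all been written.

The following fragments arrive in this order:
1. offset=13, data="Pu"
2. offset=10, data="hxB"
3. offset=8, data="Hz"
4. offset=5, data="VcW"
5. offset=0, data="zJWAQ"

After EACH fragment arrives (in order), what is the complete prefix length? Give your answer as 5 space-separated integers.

Answer: 0 0 0 0 15

Derivation:
Fragment 1: offset=13 data="Pu" -> buffer=?????????????Pu -> prefix_len=0
Fragment 2: offset=10 data="hxB" -> buffer=??????????hxBPu -> prefix_len=0
Fragment 3: offset=8 data="Hz" -> buffer=????????HzhxBPu -> prefix_len=0
Fragment 4: offset=5 data="VcW" -> buffer=?????VcWHzhxBPu -> prefix_len=0
Fragment 5: offset=0 data="zJWAQ" -> buffer=zJWAQVcWHzhxBPu -> prefix_len=15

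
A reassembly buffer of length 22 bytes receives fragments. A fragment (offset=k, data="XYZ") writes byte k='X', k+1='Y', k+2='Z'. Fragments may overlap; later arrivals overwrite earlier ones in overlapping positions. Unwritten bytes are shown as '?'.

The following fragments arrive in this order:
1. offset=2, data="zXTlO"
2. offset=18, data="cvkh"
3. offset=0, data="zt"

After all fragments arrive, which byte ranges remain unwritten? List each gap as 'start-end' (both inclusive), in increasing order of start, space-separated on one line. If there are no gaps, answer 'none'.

Answer: 7-17

Derivation:
Fragment 1: offset=2 len=5
Fragment 2: offset=18 len=4
Fragment 3: offset=0 len=2
Gaps: 7-17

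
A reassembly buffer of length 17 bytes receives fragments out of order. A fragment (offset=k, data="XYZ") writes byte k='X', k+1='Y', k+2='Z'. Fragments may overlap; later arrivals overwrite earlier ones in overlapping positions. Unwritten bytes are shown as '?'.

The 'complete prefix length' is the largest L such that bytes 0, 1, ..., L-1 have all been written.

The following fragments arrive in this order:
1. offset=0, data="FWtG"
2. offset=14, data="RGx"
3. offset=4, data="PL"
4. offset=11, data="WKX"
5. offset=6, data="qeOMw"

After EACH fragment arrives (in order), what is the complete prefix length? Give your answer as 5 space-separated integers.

Fragment 1: offset=0 data="FWtG" -> buffer=FWtG????????????? -> prefix_len=4
Fragment 2: offset=14 data="RGx" -> buffer=FWtG??????????RGx -> prefix_len=4
Fragment 3: offset=4 data="PL" -> buffer=FWtGPL????????RGx -> prefix_len=6
Fragment 4: offset=11 data="WKX" -> buffer=FWtGPL?????WKXRGx -> prefix_len=6
Fragment 5: offset=6 data="qeOMw" -> buffer=FWtGPLqeOMwWKXRGx -> prefix_len=17

Answer: 4 4 6 6 17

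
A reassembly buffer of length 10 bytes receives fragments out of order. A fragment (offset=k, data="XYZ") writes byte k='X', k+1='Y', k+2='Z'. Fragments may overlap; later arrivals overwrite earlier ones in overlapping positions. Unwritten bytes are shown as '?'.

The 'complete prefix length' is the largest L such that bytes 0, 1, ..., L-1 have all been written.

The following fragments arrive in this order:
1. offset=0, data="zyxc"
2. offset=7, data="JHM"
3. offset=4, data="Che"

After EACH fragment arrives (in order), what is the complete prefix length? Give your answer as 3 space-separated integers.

Answer: 4 4 10

Derivation:
Fragment 1: offset=0 data="zyxc" -> buffer=zyxc?????? -> prefix_len=4
Fragment 2: offset=7 data="JHM" -> buffer=zyxc???JHM -> prefix_len=4
Fragment 3: offset=4 data="Che" -> buffer=zyxcCheJHM -> prefix_len=10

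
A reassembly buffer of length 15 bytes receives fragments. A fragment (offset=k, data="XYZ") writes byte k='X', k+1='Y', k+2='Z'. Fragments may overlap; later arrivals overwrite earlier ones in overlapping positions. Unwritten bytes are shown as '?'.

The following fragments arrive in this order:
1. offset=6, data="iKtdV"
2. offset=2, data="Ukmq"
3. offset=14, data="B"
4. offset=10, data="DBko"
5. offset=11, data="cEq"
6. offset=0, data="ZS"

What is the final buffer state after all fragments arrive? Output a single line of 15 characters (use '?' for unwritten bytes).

Answer: ZSUkmqiKtdDcEqB

Derivation:
Fragment 1: offset=6 data="iKtdV" -> buffer=??????iKtdV????
Fragment 2: offset=2 data="Ukmq" -> buffer=??UkmqiKtdV????
Fragment 3: offset=14 data="B" -> buffer=??UkmqiKtdV???B
Fragment 4: offset=10 data="DBko" -> buffer=??UkmqiKtdDBkoB
Fragment 5: offset=11 data="cEq" -> buffer=??UkmqiKtdDcEqB
Fragment 6: offset=0 data="ZS" -> buffer=ZSUkmqiKtdDcEqB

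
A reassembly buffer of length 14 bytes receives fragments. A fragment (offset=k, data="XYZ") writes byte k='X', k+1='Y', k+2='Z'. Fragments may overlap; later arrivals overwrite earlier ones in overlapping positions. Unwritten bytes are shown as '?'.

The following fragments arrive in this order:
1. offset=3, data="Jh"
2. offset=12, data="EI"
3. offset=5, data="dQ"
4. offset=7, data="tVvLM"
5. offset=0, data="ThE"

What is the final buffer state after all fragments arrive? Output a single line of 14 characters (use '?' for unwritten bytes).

Answer: ThEJhdQtVvLMEI

Derivation:
Fragment 1: offset=3 data="Jh" -> buffer=???Jh?????????
Fragment 2: offset=12 data="EI" -> buffer=???Jh???????EI
Fragment 3: offset=5 data="dQ" -> buffer=???JhdQ?????EI
Fragment 4: offset=7 data="tVvLM" -> buffer=???JhdQtVvLMEI
Fragment 5: offset=0 data="ThE" -> buffer=ThEJhdQtVvLMEI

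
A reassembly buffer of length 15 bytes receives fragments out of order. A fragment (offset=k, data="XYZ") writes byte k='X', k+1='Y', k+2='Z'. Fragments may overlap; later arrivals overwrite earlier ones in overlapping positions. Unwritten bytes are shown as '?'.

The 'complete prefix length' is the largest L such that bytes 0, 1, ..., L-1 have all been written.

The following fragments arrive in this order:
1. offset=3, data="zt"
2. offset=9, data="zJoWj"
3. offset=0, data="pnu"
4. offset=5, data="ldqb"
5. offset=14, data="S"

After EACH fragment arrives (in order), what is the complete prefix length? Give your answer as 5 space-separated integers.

Fragment 1: offset=3 data="zt" -> buffer=???zt?????????? -> prefix_len=0
Fragment 2: offset=9 data="zJoWj" -> buffer=???zt????zJoWj? -> prefix_len=0
Fragment 3: offset=0 data="pnu" -> buffer=pnuzt????zJoWj? -> prefix_len=5
Fragment 4: offset=5 data="ldqb" -> buffer=pnuztldqbzJoWj? -> prefix_len=14
Fragment 5: offset=14 data="S" -> buffer=pnuztldqbzJoWjS -> prefix_len=15

Answer: 0 0 5 14 15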